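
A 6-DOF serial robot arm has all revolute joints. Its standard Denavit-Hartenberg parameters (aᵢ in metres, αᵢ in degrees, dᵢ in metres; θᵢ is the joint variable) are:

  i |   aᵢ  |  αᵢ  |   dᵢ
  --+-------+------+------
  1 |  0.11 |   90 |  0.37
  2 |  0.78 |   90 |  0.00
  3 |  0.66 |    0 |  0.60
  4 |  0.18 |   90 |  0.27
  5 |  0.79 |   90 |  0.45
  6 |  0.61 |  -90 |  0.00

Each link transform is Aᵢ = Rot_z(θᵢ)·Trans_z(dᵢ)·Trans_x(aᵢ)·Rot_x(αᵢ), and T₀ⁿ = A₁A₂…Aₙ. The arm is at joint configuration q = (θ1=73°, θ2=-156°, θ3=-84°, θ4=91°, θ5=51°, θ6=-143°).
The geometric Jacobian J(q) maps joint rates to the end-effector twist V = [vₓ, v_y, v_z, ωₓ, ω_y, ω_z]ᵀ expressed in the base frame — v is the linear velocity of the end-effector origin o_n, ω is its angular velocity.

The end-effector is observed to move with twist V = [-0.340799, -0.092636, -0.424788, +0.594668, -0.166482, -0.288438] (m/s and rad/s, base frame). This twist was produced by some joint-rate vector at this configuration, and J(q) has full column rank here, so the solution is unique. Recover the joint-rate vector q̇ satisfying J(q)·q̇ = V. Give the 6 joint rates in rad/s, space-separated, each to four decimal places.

o_n = [-1.0902, -1.1938, 0.8808]
J₁: ẑ×o_n = [1.1938, -1.0902, 0.0000], ω = ẑ
J2: z=[0.9563, -0.2924, 0.0000] o=[0.0322, 0.1052, 0.3700] → [-0.1493, -0.4884, -1.5704, 0.9563, -0.2924, 0.0000]
J3: z=[-0.1189, -0.3890, 0.9135] o=[-0.1762, -0.5762, 0.0527] → [0.2421, -0.7365, -0.2821, -0.1189, -0.3890, 0.9135]
J4: z=[-0.1189, -0.3890, 0.9135] o=[-0.8937, -0.6780, 0.5728] → [0.3515, -0.1429, -0.0151, -0.1189, -0.3890, 0.9135]
J5: z=[-0.9817, 0.1837, -0.0496] o=[-0.9525, -0.9455, 0.7468] → [0.0123, 0.1383, 0.2691, -0.9817, 0.1837, -0.0496]
J6: z=[-0.0406, -0.4568, -0.8887] o=[-1.5411, -1.5504, 1.0847] → [0.4100, -0.4090, 0.1915, -0.0406, -0.4568, -0.8887]
q̇ = J⁺·V = [-0.2600, 0.1370, 0.3560, -0.3420, -0.4770, 0.0730]

-0.2600 0.1370 0.3560 -0.3420 -0.4770 0.0730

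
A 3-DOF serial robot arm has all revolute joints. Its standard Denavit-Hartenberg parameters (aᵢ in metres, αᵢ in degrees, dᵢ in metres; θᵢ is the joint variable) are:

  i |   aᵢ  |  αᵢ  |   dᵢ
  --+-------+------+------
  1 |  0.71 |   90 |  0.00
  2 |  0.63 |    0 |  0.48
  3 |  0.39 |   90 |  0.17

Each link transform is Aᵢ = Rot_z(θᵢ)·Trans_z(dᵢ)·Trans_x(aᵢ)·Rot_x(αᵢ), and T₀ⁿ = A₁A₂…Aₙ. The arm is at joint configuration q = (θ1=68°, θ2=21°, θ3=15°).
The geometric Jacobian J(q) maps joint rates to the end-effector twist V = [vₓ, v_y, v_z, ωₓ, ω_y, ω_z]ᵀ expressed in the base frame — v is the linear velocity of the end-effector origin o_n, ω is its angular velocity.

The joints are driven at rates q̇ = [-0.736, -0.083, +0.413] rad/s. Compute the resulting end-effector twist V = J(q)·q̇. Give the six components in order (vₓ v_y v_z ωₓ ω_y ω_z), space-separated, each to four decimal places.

o_n = [1.2072, 1.2527, 0.4550]
J₁: ẑ×o_n = [-1.2527, 1.2072, 0.0000], ω = ẑ
J2: z=[0.9272, -0.3746, 0.0000] o=[0.2660, 0.6583, 0.0000] → [-0.1704, -0.4219, 0.9037, 0.9272, -0.3746, 0.0000]
J3: z=[0.9272, -0.3746, 0.0000] o=[0.9313, 1.0238, 0.2258] → [-0.0859, -0.2125, 0.3155, 0.9272, -0.3746, 0.0000]
V = J·q̇ = [0.9007, -0.9412, 0.0553, 0.3060, -0.1236, -0.7360]

0.9007 -0.9412 0.0553 0.3060 -0.1236 -0.7360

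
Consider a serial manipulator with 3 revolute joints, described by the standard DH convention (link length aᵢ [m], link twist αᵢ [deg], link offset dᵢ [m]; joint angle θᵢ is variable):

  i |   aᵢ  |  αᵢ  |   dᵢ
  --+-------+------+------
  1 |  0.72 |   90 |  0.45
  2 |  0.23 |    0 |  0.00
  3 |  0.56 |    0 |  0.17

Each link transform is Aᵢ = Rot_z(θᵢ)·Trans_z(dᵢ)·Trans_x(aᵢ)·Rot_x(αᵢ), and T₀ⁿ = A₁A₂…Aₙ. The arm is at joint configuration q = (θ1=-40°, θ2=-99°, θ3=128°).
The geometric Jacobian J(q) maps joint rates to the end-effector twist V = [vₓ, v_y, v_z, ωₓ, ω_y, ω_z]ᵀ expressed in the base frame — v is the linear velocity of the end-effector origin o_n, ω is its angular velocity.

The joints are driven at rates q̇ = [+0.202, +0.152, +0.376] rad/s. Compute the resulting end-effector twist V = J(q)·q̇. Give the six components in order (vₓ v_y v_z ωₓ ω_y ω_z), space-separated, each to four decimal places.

0.0954 0.2295 0.2531 -0.3394 -0.4045 0.2020

o_n = [0.7899, -0.8847, 0.4943]
J₁: ẑ×o_n = [0.8847, 0.7899, -0.0000], ω = ẑ
J2: z=[-0.6428, -0.7660, 0.0000] o=[0.5516, -0.4628, 0.4500] → [-0.0340, 0.0285, 0.4538, -0.6428, -0.7660, 0.0000]
J3: z=[-0.6428, -0.7660, 0.0000] o=[0.5240, -0.4397, 0.2228] → [-0.2080, 0.1745, 0.4898, -0.6428, -0.7660, 0.0000]
V = J·q̇ = [0.0954, 0.2295, 0.2531, -0.3394, -0.4045, 0.2020]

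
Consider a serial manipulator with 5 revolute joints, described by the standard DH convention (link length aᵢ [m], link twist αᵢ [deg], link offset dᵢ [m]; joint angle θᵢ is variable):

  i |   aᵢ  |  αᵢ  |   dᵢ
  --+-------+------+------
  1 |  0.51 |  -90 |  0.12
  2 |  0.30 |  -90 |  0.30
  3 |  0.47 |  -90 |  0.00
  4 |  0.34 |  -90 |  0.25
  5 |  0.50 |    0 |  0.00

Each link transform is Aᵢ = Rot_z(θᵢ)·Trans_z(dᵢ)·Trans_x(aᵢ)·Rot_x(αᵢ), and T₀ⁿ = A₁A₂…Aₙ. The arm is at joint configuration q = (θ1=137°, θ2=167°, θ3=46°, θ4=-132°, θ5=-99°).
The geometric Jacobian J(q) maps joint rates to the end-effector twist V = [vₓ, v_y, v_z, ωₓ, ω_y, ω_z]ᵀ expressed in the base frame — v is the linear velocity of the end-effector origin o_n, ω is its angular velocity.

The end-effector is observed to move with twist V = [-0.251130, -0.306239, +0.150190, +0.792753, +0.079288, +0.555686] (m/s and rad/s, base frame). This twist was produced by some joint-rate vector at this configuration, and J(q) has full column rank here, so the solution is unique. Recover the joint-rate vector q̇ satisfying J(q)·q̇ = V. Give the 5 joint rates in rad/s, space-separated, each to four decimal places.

o_n = [-0.0701, 0.6517, 0.3164]
J₁: ẑ×o_n = [-0.6517, -0.0701, 0.0000], ω = ẑ
J2: z=[-0.6820, -0.7314, 0.0000] o=[-0.3730, 0.3478, 0.1200] → [-0.1436, 0.1339, 0.0143, -0.6820, -0.7314, 0.0000]
J3: z=[0.1645, -0.1534, 0.9744] o=[-0.3638, -0.0709, 0.0525] → [-0.7446, 0.2428, 0.1639, 0.1645, -0.1534, 0.9744]
J4: z=[-0.0389, 0.9861, 0.1618] o=[0.0994, -0.0406, -0.0209] → [0.2206, -0.0143, 0.1403, -0.0389, 0.9861, 0.1618]
J5: z=[0.8425, -0.0547, 0.5359] o=[-0.0929, 0.1524, 0.3013] → [-0.2684, -0.0005, 0.4219, 0.8425, -0.0547, 0.5359]
q̇ = J⁺·V = [0.9570, -0.3850, -0.7880, -0.2850, 0.7700]

0.9570 -0.3850 -0.7880 -0.2850 0.7700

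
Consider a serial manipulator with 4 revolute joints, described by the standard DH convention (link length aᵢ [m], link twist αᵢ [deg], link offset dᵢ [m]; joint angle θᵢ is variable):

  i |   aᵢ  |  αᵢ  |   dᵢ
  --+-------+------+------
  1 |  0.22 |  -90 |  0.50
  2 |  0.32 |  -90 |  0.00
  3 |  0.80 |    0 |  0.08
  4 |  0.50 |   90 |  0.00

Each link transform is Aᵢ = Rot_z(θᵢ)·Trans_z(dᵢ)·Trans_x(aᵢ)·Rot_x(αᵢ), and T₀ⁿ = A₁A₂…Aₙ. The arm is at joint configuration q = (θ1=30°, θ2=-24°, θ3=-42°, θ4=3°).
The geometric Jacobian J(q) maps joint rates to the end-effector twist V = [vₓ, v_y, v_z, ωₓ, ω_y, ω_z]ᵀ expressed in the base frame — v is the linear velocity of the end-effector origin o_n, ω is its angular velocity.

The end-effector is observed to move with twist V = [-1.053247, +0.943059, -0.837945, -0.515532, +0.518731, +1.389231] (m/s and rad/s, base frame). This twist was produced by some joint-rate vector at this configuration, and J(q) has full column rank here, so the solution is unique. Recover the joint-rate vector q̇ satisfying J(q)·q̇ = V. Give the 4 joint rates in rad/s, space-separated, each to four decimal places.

o_n = [0.8247, 1.4576, 0.9569]
J₁: ẑ×o_n = [-1.4576, 0.8247, 0.0000], ω = ẑ
J2: z=[-0.5000, 0.8660, 0.0000] o=[0.1905, 0.1100, 0.5000] → [0.3957, 0.2285, -1.2230, -0.5000, 0.8660, 0.0000]
J3: z=[0.3522, 0.2034, -0.9135] o=[0.4437, 0.2562, 0.6302] → [1.1640, -0.4631, 0.3457, 0.3522, 0.2034, -0.9135]
J4: z=[0.3522, 0.2034, -0.9135] o=[0.6746, 1.0076, 0.7989] → [0.4432, -0.1928, 0.1280, 0.3522, 0.2034, -0.9135]
q̇ = J⁺·V = [0.9690, 0.7070, 0.3930, -0.8530]

0.9690 0.7070 0.3930 -0.8530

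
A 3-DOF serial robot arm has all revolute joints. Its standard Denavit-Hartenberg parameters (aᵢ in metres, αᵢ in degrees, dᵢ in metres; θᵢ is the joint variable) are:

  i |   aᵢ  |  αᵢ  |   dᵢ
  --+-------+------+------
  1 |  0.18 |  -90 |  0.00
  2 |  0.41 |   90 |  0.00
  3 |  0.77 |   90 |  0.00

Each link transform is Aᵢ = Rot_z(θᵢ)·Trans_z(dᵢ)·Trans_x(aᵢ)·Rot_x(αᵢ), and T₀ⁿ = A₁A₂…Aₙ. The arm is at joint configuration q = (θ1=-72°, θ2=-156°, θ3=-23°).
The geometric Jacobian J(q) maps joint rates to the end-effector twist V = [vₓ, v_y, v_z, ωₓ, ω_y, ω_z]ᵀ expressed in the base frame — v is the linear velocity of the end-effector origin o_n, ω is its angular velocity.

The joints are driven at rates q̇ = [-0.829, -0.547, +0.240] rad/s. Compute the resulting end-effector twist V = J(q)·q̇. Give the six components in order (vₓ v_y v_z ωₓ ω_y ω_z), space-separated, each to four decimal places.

o_n = [-0.5463, 0.7079, 0.4551]
J₁: ẑ×o_n = [-0.7079, -0.5463, 0.0000], ω = ẑ
J2: z=[0.9511, 0.3090, 0.0000] o=[0.0556, -0.1712, 0.0000] → [0.1406, -0.4328, 1.0221, 0.9511, 0.3090, 0.0000]
J3: z=[-0.1257, 0.3868, -0.9135] o=[-0.0601, 0.1850, 0.1668] → [0.5892, 0.4804, 0.1224, -0.1257, 0.3868, -0.9135]
V = J·q̇ = [0.6513, 0.8050, -0.5297, -0.5504, -0.0762, -1.0483]

0.6513 0.8050 -0.5297 -0.5504 -0.0762 -1.0483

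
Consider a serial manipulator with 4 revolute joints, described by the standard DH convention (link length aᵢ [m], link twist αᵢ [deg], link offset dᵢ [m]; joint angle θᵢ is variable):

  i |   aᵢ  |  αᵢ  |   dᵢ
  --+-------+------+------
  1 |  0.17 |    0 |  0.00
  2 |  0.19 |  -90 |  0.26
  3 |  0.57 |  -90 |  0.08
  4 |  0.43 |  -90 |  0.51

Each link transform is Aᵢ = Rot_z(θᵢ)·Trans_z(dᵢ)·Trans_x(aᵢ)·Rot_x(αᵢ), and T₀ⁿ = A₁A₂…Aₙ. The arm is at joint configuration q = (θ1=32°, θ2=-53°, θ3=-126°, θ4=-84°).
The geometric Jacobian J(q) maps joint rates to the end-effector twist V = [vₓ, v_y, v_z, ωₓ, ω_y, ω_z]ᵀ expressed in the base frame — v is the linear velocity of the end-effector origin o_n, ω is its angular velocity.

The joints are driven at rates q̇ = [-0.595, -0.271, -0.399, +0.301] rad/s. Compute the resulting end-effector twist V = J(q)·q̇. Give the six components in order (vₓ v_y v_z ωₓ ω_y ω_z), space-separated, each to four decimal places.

o_n = [0.5512, 0.4776, 1.0573]
J₁: ẑ×o_n = [-0.4776, 0.5512, 0.0000], ω = ẑ
J2: z=[0.0000, 0.0000, 1.0000] o=[0.1442, 0.0901, 0.0000] → [-0.3875, 0.4070, 0.0000, 0.0000, 0.0000, 1.0000]
J3: z=[0.3584, 0.9336, 0.0000] o=[0.3215, 0.0220, 0.2600] → [0.7443, -0.2857, -0.0511, 0.3584, 0.9336, 0.0000]
J4: z=[0.7553, -0.2899, 0.5878] o=[0.0374, 0.2167, 0.7211] → [-0.2508, 0.0481, 0.3460, 0.7553, -0.2899, 0.5878]
V = J·q̇ = [0.0167, -0.3098, 0.1245, 0.0844, -0.4598, -0.6891]

0.0167 -0.3098 0.1245 0.0844 -0.4598 -0.6891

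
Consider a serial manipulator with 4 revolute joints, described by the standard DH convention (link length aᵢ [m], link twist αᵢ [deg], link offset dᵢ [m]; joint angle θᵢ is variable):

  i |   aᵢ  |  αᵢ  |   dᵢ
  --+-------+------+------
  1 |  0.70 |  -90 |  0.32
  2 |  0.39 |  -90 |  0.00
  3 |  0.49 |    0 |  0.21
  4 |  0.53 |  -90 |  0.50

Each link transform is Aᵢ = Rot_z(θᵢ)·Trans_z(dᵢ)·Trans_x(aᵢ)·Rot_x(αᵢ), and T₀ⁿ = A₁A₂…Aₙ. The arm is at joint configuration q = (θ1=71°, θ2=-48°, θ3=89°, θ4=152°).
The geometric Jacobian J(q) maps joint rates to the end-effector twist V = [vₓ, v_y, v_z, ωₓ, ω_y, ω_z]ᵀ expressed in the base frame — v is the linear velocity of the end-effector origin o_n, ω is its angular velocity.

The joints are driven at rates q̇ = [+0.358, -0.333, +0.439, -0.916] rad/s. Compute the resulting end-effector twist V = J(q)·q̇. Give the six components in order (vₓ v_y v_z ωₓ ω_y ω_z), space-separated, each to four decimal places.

o_n = [0.4555, 1.2418, -0.0499]
J₁: ẑ×o_n = [-1.2418, 0.4555, 0.0000], ω = ẑ
J2: z=[-0.9455, 0.3256, 0.0000] o=[0.2279, 0.6619, 0.3200] → [-0.1204, -0.3497, -0.6224, -0.9455, 0.3256, 0.0000]
J3: z=[0.2419, 0.7027, -0.6691] o=[0.3129, 0.9086, 0.6098] → [-0.2406, 0.0642, -0.0196, 0.2419, 0.7027, -0.6691]
J4: z=[0.2419, 0.7027, -0.6691] o=[0.8288, 0.9021, 0.4757] → [-0.1420, 0.3769, 0.3445, 0.2419, 0.7027, -0.6691]
V = J·q̇ = [-0.3800, -0.0376, -0.1169, 0.1995, -0.4436, 0.6772]

-0.3800 -0.0376 -0.1169 0.1995 -0.4436 0.6772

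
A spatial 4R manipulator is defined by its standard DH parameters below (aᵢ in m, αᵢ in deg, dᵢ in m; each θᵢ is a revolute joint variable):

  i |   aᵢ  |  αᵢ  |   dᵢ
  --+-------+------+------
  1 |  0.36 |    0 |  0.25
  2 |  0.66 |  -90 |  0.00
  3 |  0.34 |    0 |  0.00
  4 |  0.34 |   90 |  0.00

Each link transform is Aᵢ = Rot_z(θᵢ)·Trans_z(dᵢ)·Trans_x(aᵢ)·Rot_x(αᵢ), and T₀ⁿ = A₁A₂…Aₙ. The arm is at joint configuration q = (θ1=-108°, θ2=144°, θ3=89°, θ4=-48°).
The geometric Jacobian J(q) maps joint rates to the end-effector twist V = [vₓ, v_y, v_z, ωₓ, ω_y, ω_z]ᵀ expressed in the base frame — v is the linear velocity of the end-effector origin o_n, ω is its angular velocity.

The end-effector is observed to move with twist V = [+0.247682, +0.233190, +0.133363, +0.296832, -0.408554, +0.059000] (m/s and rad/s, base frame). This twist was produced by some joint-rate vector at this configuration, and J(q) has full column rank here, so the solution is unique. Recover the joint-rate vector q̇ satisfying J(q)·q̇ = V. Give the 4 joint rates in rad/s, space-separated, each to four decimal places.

0.0390 0.0200 -0.6370 0.1320

o_n = [0.6351, 0.1999, -0.3130]
J₁: ẑ×o_n = [-0.1999, 0.6351, 0.0000], ω = ẑ
J2: z=[0.0000, 0.0000, 1.0000] o=[-0.1112, -0.3424, 0.2500] → [-0.5423, 0.7463, 0.0000, 0.0000, 0.0000, 1.0000]
J3: z=[-0.5878, 0.8090, 0.0000] o=[0.4227, 0.0456, 0.2500] → [-0.4555, -0.3309, -0.2625, -0.5878, 0.8090, 0.0000]
J4: z=[-0.5878, 0.8090, 0.0000] o=[0.4275, 0.0490, -0.0899] → [-0.1805, -0.1311, -0.2566, -0.5878, 0.8090, 0.0000]
q̇ = J⁺·V = [0.0390, 0.0200, -0.6370, 0.1320]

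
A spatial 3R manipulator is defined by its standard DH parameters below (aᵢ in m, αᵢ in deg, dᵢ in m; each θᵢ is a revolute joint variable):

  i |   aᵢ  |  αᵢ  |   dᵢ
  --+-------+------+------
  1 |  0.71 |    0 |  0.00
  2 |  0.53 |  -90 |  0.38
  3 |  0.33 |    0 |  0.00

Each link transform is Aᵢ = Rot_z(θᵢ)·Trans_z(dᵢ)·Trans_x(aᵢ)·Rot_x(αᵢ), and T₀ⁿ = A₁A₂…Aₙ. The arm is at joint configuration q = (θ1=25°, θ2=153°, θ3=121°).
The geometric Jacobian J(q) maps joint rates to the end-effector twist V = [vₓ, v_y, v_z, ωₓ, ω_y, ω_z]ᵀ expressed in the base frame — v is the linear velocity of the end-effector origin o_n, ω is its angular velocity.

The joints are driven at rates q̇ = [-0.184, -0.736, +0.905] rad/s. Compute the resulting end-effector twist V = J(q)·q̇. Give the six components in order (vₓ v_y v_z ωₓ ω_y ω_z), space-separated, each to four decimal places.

0.3226 0.2037 0.1538 -0.0316 -0.9044 -0.9200

o_n = [0.2837, 0.3126, 0.0971]
J₁: ẑ×o_n = [-0.3126, 0.2837, 0.0000], ω = ẑ
J2: z=[0.0000, 0.0000, 1.0000] o=[0.6435, 0.3001, 0.0000] → [-0.0126, -0.3598, 0.0000, 0.0000, 0.0000, 1.0000]
J3: z=[-0.0349, -0.9994, 0.0000] o=[0.1138, 0.3186, 0.3800] → [0.2827, -0.0099, 0.1700, -0.0349, -0.9994, 0.0000]
V = J·q̇ = [0.3226, 0.2037, 0.1538, -0.0316, -0.9044, -0.9200]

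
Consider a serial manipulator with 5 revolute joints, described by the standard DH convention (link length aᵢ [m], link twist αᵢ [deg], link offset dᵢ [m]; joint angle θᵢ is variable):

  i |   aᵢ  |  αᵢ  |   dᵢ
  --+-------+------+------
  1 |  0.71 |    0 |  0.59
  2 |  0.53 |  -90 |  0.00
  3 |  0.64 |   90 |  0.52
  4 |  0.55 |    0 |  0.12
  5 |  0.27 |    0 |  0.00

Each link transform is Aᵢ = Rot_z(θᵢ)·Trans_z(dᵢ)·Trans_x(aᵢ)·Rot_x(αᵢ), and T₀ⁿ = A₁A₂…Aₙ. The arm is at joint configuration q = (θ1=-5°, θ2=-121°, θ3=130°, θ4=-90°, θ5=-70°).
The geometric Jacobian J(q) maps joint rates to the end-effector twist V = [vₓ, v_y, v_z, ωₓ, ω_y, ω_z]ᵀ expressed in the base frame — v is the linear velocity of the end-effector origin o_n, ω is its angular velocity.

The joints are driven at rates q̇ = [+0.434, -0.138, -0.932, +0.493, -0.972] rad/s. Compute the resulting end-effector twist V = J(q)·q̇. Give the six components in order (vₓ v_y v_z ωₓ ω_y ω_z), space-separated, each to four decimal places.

0.0747 -0.0220 -0.3196 -0.5383 0.8447 0.6039

o_n = [0.3887, -0.2922, 0.2170]
J₁: ẑ×o_n = [0.2922, 0.3887, -0.0000], ω = ẑ
J2: z=[0.0000, 0.0000, 1.0000] o=[0.7073, -0.0619, 0.5900] → [0.2304, -0.3186, 0.0000, 0.0000, 0.0000, 1.0000]
J3: z=[0.8090, -0.5878, 0.0000] o=[0.3958, -0.4907, 0.5900] → [0.2193, 0.3018, 0.1564, 0.8090, -0.5878, 0.0000]
J4: z=[-0.4503, -0.6197, -0.6428] o=[1.0583, -0.4635, 0.0997] → [0.0374, 0.4832, -0.4921, -0.4503, -0.6197, -0.6428]
J5: z=[-0.4503, -0.6197, -0.6428] o=[0.5593, -0.2146, 0.0226] → [-0.1704, 0.1972, -0.0707, -0.4503, -0.6197, -0.6428]
V = J·q̇ = [0.0747, -0.0220, -0.3196, -0.5383, 0.8447, 0.6039]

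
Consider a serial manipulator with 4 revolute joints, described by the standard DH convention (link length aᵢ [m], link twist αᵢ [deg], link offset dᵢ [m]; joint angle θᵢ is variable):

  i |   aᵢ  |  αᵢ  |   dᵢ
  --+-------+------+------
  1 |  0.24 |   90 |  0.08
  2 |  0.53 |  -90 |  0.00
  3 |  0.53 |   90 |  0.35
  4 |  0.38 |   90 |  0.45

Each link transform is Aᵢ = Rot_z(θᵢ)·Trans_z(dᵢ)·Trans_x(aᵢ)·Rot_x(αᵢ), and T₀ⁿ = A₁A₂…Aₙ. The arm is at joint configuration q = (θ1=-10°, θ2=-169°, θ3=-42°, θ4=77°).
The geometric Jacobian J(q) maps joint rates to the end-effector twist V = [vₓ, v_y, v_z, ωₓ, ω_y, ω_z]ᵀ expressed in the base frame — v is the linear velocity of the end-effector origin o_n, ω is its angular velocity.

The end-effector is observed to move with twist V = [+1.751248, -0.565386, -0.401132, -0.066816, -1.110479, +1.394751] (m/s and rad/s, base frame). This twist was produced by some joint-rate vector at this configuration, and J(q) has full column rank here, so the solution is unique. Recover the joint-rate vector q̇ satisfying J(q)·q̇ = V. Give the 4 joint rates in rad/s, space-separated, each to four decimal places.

0.8770 0.8570 -0.4840 0.3340

o_n = [-0.4213, -0.6835, -0.7580]
J₁: ẑ×o_n = [0.6835, -0.4213, 0.0000], ω = ẑ
J2: z=[-0.1736, -0.9848, 0.0000] o=[0.2364, -0.0417, 0.0800] → [0.8252, -0.1455, -0.5362, -0.1736, -0.9848, 0.0000]
J3: z=[0.1879, -0.0331, -0.9816] o=[-0.2760, 0.0487, -0.0211] → [-0.6943, 0.2811, -0.1424, 0.1879, -0.0331, -0.9816]
J4: z=[0.5178, -0.8459, 0.1277] o=[-0.6526, -0.2450, -0.4399] → [0.3251, 0.1943, -0.0314, 0.5178, -0.8459, 0.1277]
q̇ = J⁺·V = [0.8770, 0.8570, -0.4840, 0.3340]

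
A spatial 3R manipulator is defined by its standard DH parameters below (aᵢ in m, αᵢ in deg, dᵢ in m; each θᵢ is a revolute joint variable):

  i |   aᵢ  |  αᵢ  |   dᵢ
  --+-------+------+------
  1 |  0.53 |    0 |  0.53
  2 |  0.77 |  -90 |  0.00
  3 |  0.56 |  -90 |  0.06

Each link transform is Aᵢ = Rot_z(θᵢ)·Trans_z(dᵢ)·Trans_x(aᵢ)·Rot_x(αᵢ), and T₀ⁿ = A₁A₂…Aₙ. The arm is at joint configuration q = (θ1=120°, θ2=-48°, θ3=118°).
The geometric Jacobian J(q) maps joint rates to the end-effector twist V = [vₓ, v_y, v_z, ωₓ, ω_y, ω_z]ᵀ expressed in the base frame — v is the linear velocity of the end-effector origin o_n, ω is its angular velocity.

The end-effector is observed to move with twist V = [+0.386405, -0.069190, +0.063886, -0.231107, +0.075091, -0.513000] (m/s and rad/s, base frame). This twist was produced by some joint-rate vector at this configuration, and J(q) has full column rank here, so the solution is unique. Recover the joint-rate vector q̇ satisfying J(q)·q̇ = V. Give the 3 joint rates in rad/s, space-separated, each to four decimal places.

o_n = [-0.1654, 0.9598, 0.0355]
J₁: ẑ×o_n = [-0.9598, -0.1654, 0.0000], ω = ẑ
J2: z=[0.0000, 0.0000, 1.0000] o=[-0.2650, 0.4590, 0.5300] → [-0.5008, 0.0996, 0.0000, 0.0000, 0.0000, 1.0000]
J3: z=[-0.9511, 0.3090, 0.0000] o=[-0.0271, 1.1913, 0.5300] → [-0.1528, -0.4703, 0.2629, -0.9511, 0.3090, 0.0000]
q̇ = J⁺·V = [-0.3630, -0.1500, 0.2430]

-0.3630 -0.1500 0.2430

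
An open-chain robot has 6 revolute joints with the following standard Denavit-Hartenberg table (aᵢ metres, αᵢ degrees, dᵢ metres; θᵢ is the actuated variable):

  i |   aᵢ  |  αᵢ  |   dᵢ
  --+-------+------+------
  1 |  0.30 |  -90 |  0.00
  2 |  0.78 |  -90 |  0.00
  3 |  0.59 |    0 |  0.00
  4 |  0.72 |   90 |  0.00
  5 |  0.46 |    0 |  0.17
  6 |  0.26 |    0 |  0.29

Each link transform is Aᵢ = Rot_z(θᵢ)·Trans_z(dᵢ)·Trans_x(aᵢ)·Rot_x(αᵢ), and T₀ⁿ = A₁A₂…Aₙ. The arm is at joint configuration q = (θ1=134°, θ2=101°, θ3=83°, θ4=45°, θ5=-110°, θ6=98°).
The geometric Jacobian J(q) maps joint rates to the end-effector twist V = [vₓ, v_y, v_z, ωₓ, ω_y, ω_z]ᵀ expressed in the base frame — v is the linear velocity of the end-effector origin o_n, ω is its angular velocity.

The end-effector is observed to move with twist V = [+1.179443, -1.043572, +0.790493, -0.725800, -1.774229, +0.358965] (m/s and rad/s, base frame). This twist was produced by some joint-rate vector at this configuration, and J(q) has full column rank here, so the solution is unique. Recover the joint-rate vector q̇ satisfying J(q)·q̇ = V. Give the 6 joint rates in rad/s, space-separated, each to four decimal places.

o_n = [0.6424, 1.5123, -0.7911]
J₁: ẑ×o_n = [-1.5123, 0.6424, 0.0000], ω = ẑ
J2: z=[-0.7193, -0.6947, 0.0000] o=[-0.2084, 0.2158, 0.0000] → [0.5496, -0.5691, -0.3416, -0.7193, -0.6947, 0.0000]
J3: z=[0.6819, -0.7061, 0.1908] o=[-0.1050, 0.1087, -0.7657] → [-0.2498, 0.1600, 1.4848, 0.6819, -0.7061, 0.1908]
J4: z=[0.6819, -0.7061, 0.1908] o=[0.3258, 0.5057, -0.8363] → [-0.2239, 0.0296, 0.9100, 0.6819, -0.7061, 0.1908]
J5: z=[0.5473, 0.3195, -0.7735] o=[0.6751, 0.9606, -0.4011] → [0.3021, 0.2388, 0.3124, 0.5473, 0.3195, -0.7735]
J6: z=[0.5473, 0.3195, -0.7735] o=[0.3971, 1.2208, -0.7102] → [0.1996, -0.1454, 0.0812, 0.5473, 0.3195, -0.7735]
q̇ = J⁺·V = [-0.8050, 0.9770, 0.8970, 0.0830, -0.7810, -0.4820]

-0.8050 0.9770 0.8970 0.0830 -0.7810 -0.4820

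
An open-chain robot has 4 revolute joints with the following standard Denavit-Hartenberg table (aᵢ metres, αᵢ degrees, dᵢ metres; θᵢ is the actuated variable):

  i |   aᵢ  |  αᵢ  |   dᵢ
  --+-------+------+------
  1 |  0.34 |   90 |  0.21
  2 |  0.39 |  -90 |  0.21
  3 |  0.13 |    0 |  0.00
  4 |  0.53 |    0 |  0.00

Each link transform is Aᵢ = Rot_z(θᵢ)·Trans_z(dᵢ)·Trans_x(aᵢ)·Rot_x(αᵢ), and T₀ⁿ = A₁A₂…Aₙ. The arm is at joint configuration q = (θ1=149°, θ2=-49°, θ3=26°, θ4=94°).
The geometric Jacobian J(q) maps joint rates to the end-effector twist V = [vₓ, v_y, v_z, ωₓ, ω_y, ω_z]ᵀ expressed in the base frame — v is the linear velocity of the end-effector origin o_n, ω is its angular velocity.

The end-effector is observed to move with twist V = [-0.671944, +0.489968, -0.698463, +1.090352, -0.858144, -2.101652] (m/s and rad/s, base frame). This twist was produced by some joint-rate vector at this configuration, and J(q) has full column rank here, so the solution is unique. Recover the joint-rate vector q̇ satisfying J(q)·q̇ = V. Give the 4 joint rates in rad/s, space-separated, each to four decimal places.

o_n = [-0.5850, -0.0054, 0.0275]
J₁: ẑ×o_n = [0.0054, -0.5850, 0.0000], ω = ẑ
J2: z=[0.5150, 0.8572, 0.0000] o=[-0.2914, 0.1751, 0.2100] → [-0.1565, 0.0940, 0.1587, 0.5150, 0.8572, 0.0000]
J3: z=[-0.6469, 0.3887, 0.6561] o=[-0.4026, 0.4869, -0.0843] → [0.3665, -0.0474, 0.3894, -0.6469, 0.3887, 0.6561]
J4: z=[-0.6469, 0.3887, 0.6561] o=[-0.4977, 0.4775, -0.1725] → [0.3946, 0.0721, 0.3464, -0.6469, 0.3887, 0.6561]
q̇ = J⁺·V = [-0.9050, -0.1740, -0.9070, -0.9170]

-0.9050 -0.1740 -0.9070 -0.9170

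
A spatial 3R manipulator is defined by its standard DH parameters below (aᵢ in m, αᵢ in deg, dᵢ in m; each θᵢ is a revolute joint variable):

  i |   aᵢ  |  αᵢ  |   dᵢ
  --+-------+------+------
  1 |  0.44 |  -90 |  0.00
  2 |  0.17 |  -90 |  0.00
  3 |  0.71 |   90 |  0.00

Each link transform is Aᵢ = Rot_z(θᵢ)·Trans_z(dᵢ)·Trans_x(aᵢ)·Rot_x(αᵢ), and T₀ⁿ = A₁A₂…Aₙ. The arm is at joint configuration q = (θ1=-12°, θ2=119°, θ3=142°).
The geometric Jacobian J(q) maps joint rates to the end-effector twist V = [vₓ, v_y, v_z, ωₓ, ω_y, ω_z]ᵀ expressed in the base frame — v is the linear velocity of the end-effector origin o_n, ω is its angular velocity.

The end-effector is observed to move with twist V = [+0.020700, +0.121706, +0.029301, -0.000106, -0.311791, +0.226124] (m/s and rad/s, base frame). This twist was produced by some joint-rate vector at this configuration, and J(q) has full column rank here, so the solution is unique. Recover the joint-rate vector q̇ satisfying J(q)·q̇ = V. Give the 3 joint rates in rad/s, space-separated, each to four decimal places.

o_n = [0.5242, -0.5583, 0.3407]
J₁: ẑ×o_n = [0.5583, 0.5242, -0.0000], ω = ẑ
J2: z=[0.2079, 0.9781, 0.0000] o=[0.4304, -0.0915, 0.0000] → [0.3332, -0.0708, -0.1888, 0.2079, 0.9781, 0.0000]
J3: z=[-0.8555, 0.1818, 0.4848] o=[0.3498, -0.0743, -0.1487] → [0.3236, 0.5032, 0.3823, -0.8555, 0.1818, 0.4848]
q̇ = J⁺·V = [0.2620, -0.3050, -0.0740]

0.2620 -0.3050 -0.0740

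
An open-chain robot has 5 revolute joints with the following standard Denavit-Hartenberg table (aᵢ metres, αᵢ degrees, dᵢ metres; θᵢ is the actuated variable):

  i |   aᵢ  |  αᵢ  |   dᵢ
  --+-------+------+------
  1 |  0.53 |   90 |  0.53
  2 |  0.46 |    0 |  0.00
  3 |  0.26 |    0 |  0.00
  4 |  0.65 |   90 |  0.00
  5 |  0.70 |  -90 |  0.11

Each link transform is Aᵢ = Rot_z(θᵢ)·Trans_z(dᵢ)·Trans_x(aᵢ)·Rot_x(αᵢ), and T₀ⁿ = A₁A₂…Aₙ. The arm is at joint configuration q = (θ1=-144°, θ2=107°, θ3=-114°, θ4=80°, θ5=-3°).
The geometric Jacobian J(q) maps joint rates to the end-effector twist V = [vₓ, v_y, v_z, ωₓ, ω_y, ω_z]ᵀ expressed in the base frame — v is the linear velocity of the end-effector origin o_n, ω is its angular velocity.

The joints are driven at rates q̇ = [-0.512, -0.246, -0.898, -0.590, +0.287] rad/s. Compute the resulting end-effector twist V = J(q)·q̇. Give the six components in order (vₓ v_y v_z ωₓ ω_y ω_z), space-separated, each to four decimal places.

-2.3055 -0.6973 -1.1184 0.7972 -1.5642 -0.5959

o_n = [-0.9114, -0.7075, 2.1961]
J₁: ẑ×o_n = [0.7075, -0.9114, 0.0000], ω = ẑ
J2: z=[-0.5878, 0.8090, 0.0000] o=[-0.4288, -0.3115, 0.5300] → [1.3479, 0.9793, 0.6232, -0.5878, 0.8090, 0.0000]
J3: z=[-0.5878, 0.8090, 0.0000] o=[-0.3200, -0.2325, 0.9699] → [0.9921, 0.7208, 0.7577, -0.5878, 0.8090, 0.0000]
J4: z=[-0.5878, 0.8090, 0.0000] o=[-0.5288, -0.3842, 0.9382] → [1.0177, 0.7394, 0.4996, -0.5878, 0.8090, 0.0000]
J5: z=[-0.7737, -0.5621, -0.2924] o=[-0.6825, -0.4959, 1.5598] → [-0.4196, 0.5592, 0.0350, -0.7737, -0.5621, -0.2924]
V = J·q̇ = [-2.3055, -0.6973, -1.1184, 0.7972, -1.5642, -0.5959]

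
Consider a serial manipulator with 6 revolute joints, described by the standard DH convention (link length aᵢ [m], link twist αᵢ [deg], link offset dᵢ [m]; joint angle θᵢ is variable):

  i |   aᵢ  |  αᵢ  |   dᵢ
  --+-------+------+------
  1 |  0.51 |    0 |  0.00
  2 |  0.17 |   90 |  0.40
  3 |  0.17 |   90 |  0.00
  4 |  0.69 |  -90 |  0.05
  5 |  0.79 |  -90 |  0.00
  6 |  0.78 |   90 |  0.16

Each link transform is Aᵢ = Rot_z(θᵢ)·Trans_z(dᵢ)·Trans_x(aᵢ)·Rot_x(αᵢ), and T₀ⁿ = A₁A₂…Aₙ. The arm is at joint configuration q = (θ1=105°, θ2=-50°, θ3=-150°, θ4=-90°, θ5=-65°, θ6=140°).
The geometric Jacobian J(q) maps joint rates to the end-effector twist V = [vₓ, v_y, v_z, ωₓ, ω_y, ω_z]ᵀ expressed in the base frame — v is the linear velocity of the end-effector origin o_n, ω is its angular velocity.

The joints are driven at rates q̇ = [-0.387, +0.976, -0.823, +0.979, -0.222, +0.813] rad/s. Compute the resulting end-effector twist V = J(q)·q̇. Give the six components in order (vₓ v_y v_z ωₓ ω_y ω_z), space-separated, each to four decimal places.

o_n = [-0.6655, 1.3283, 0.7015]
J₁: ẑ×o_n = [-1.3283, -0.6655, 0.0000], ω = ẑ
J2: z=[0.0000, 0.0000, 1.0000] o=[-0.1320, 0.4926, 0.0000] → [-0.8357, -0.5335, 0.0000, 0.0000, 0.0000, 1.0000]
J3: z=[0.8192, -0.5736, 0.0000] o=[-0.0345, 0.6319, 0.4000] → [-0.1729, -0.2470, 0.2086, 0.8192, -0.5736, 0.0000]
J4: z=[-0.2868, -0.4096, 0.8660] o=[-0.1189, 0.5113, 0.3150] → [-0.8659, -0.3625, -0.4582, -0.2868, -0.4096, 0.8660]
J5: z=[-0.4967, -0.7094, -0.5000] o=[-0.6985, 0.8866, 0.3583] → [-0.0226, 0.1540, -0.1960, -0.4967, -0.7094, -0.5000]
J6: z=[-0.6212, 0.6929, -0.3660] o=[-1.1773, 0.7848, 0.9784] → [0.0071, -0.3593, -0.6923, -0.6212, 0.6929, -0.3660]
V = J·q̇ = [-0.9962, -0.7411, -1.1395, -1.3497, 0.7919, 1.2503]

-0.9962 -0.7411 -1.1395 -1.3497 0.7919 1.2503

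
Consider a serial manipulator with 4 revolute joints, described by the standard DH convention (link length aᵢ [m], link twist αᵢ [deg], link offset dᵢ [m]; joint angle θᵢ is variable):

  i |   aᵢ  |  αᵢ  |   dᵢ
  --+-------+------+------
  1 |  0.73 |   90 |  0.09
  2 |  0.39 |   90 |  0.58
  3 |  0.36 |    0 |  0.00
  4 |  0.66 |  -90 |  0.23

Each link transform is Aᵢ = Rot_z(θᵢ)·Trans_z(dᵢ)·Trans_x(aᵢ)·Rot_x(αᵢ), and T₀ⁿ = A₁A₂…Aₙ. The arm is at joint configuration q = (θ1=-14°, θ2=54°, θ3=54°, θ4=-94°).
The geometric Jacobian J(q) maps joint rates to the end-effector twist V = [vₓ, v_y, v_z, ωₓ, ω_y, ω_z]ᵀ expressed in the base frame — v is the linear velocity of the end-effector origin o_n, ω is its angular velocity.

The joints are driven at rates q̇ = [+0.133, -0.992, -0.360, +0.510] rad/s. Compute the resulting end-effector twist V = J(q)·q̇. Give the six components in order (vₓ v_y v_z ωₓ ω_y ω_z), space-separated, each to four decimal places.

o_n = [1.4122, -0.8128, 0.8505]
J₁: ẑ×o_n = [0.8128, 1.4122, -0.0000], ω = ẑ
J2: z=[-0.2419, -0.9703, 0.0000] o=[0.7083, -0.1766, 0.0900] → [-0.7380, 0.1840, 0.8369, -0.2419, -0.9703, 0.0000]
J3: z=[0.7850, -0.1957, -0.5878] o=[0.7904, -0.7948, 0.4055] → [-0.0977, -0.7148, 0.1076, 0.7850, -0.1957, -0.5878]
J4: z=[0.7850, -0.1957, -0.5878] o=[0.8407, -1.1075, 0.5767] → [0.1196, -0.5509, 0.3432, 0.7850, -0.1957, -0.5878]
V = J·q̇ = [0.9363, -0.0183, -0.6939, 0.3577, 0.9332, 0.0448]

0.9363 -0.0183 -0.6939 0.3577 0.9332 0.0448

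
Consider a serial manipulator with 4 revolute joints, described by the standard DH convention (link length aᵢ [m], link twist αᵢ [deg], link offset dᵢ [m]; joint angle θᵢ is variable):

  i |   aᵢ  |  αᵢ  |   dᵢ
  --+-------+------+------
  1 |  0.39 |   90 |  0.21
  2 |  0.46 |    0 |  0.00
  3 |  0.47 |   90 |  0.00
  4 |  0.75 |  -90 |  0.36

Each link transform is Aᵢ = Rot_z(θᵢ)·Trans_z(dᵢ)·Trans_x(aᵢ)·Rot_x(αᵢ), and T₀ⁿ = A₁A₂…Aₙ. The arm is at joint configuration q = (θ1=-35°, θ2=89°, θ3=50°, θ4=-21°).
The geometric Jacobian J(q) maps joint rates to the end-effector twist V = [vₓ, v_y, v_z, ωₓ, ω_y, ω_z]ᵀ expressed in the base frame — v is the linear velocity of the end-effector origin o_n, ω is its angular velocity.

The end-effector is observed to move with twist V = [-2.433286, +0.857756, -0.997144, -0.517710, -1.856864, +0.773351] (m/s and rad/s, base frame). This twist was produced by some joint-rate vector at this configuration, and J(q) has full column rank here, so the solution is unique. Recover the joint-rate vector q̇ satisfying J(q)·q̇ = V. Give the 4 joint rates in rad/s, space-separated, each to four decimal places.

o_n = [-0.0498, 0.3630, 1.7093]
J₁: ẑ×o_n = [-0.3630, -0.0498, 0.0000], ω = ẑ
J2: z=[-0.5736, -0.8192, 0.0000] o=[0.3195, -0.2237, 0.2100] → [-1.2282, 0.8600, -0.6389, -0.5736, -0.8192, 0.0000]
J3: z=[-0.5736, -0.8192, 0.0000] o=[0.3260, -0.2283, 0.6699] → [-0.8514, 0.5962, -0.6470, -0.5736, -0.8192, 0.0000]
J4: z=[0.5374, -0.3763, 0.7547] o=[0.0355, -0.0248, 0.9783] → [-0.5678, -0.4572, 0.1763, 0.5374, -0.3763, 0.7547]
q̇ = J⁺·V = [0.0360, 0.8430, 0.9750, 0.9770]

0.0360 0.8430 0.9750 0.9770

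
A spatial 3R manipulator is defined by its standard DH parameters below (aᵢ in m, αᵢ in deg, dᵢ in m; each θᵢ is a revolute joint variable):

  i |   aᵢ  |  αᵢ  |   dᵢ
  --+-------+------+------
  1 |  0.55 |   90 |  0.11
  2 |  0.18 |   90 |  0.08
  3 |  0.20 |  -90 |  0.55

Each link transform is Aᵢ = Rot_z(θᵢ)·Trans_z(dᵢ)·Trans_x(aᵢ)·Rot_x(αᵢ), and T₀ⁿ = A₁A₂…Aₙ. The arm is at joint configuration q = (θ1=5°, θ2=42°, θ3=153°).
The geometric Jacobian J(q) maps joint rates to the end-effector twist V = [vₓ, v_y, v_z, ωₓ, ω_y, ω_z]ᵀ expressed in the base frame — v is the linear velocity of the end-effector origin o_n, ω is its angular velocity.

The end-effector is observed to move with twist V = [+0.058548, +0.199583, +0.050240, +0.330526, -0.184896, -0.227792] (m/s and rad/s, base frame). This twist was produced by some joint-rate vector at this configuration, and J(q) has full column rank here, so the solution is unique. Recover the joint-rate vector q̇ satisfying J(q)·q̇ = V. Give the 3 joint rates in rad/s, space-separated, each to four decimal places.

0.1200 0.2130 0.4680

o_n = [0.9307, -0.0900, -0.2975]
J₁: ẑ×o_n = [0.0900, 0.9307, -0.0000], ω = ẑ
J2: z=[0.0872, -0.9962, 0.0000] o=[0.5479, 0.0479, 0.1100] → [0.4060, 0.0355, 0.3694, 0.0872, -0.9962, 0.0000]
J3: z=[0.6666, 0.0583, -0.7431] o=[0.6881, -0.0201, 0.2304] → [-0.0828, 0.1716, -0.0608, 0.6666, 0.0583, -0.7431]
q̇ = J⁺·V = [0.1200, 0.2130, 0.4680]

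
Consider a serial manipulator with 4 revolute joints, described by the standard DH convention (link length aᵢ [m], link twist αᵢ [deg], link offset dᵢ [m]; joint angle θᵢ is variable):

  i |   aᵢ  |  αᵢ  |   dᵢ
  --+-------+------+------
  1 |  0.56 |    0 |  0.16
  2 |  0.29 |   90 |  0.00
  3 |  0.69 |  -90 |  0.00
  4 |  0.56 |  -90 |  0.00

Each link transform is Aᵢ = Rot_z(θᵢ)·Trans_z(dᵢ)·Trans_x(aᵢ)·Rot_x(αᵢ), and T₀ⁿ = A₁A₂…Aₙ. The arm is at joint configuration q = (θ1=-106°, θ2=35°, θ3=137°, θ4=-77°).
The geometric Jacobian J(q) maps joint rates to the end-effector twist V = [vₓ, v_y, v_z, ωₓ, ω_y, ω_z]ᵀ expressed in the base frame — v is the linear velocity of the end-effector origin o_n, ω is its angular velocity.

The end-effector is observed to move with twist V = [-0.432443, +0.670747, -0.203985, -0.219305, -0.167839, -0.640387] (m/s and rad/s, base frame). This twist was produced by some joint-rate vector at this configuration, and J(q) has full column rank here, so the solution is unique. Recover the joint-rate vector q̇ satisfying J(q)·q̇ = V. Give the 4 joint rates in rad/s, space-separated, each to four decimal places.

o_n = [-0.7701, -0.4259, 0.7165]
J₁: ẑ×o_n = [0.4259, -0.7701, 0.0000], ω = ẑ
J2: z=[0.0000, 0.0000, 1.0000] o=[-0.1544, -0.5383, 0.1600] → [-0.1124, -0.6158, 0.0000, 0.0000, 0.0000, 1.0000]
J3: z=[-0.9455, -0.3256, 0.0000] o=[-0.0599, -0.8125, 0.1600] → [-0.1812, 0.5262, -0.5968, -0.9455, -0.3256, 0.0000]
J4: z=[-0.2220, 0.6448, -0.7314] o=[-0.2242, -0.3354, 0.6306] → [-0.0108, 0.4183, 0.3721, -0.2220, 0.6448, -0.7314]
q̇ = J⁺·V = [-0.8710, 0.1370, 0.2620, -0.1280]

-0.8710 0.1370 0.2620 -0.1280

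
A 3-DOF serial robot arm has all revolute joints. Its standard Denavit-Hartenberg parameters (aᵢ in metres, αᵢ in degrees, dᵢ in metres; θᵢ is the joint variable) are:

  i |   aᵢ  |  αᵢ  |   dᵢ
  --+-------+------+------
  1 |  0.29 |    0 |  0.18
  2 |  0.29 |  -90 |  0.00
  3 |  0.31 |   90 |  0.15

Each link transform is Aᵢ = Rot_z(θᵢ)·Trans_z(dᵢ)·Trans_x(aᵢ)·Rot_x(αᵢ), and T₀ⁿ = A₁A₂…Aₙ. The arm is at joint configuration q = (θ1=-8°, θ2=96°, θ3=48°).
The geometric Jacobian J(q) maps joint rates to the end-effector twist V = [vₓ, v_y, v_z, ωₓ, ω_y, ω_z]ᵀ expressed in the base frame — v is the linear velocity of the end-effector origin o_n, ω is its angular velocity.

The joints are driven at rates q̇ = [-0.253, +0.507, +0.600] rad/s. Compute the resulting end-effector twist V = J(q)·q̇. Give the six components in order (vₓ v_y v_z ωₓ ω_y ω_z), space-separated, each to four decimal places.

o_n = [0.1546, 0.4620, -0.0504]
J₁: ẑ×o_n = [-0.4620, 0.1546, 0.0000], ω = ẑ
J2: z=[0.0000, 0.0000, 1.0000] o=[0.2872, -0.0404, 0.1800] → [-0.5024, -0.1325, 0.0000, 0.0000, 0.0000, 1.0000]
J3: z=[-0.9994, 0.0349, 0.0000] o=[0.2973, 0.2495, 0.1800] → [-0.0080, -0.2302, -0.2074, -0.9994, 0.0349, 0.0000]
V = J·q̇ = [-0.1426, -0.2445, -0.1245, -0.5996, 0.0209, 0.2540]

-0.1426 -0.2445 -0.1245 -0.5996 0.0209 0.2540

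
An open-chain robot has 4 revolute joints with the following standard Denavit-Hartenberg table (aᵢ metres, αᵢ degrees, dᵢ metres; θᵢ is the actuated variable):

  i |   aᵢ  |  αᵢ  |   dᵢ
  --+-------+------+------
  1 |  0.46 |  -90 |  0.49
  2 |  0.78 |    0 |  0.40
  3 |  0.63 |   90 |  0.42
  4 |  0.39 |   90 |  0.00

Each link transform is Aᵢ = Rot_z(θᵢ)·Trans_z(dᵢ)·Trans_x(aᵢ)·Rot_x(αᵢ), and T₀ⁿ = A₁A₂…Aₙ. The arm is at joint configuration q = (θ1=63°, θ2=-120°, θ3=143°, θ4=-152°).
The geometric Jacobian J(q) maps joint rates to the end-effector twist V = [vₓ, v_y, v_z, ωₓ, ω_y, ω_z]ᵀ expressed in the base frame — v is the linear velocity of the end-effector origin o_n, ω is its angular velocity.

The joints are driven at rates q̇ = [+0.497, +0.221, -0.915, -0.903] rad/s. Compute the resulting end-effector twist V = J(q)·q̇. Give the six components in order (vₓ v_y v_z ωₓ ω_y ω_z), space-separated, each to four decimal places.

o_n = [-0.4163, 0.5858, 1.0539]
J₁: ẑ×o_n = [-0.5858, -0.4163, 0.0000], ω = ẑ
J2: z=[-0.8910, 0.4540, 0.0000] o=[0.2088, 0.4099, 0.4900] → [0.2560, 0.5024, 0.1271, -0.8910, 0.4540, 0.0000]
J3: z=[-0.8910, 0.4540, 0.0000] o=[-0.3246, 0.2440, 1.1655] → [-0.0507, -0.0994, -0.2629, -0.8910, 0.4540, 0.0000]
J4: z=[0.1774, 0.3481, 0.9205] o=[-0.4356, 0.9514, 0.9193] → [0.3833, -0.0062, -0.0715, 0.1774, 0.3481, 0.9205]
V = J·q̇ = [-0.5344, 0.0007, 0.3333, 0.4582, -0.6294, -0.3342]

-0.5344 0.0007 0.3333 0.4582 -0.6294 -0.3342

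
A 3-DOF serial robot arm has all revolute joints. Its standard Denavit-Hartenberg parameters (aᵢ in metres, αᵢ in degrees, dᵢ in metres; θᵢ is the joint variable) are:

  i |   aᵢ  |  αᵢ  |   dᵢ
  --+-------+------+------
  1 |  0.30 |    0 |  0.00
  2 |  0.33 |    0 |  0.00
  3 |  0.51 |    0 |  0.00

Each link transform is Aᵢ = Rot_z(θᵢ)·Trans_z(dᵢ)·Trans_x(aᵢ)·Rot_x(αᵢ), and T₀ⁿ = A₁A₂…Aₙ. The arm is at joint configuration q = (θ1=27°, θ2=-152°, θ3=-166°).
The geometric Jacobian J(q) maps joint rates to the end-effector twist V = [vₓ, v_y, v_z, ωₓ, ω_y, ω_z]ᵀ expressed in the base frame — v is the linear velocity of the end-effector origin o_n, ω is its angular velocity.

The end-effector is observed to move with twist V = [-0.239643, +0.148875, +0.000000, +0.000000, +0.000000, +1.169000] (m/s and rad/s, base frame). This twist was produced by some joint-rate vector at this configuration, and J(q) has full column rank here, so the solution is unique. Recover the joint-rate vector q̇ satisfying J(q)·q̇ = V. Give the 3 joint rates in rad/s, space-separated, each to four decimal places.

o_n = [0.2608, 0.3420, 0.0000]
J₁: ẑ×o_n = [-0.3420, 0.2608, 0.0000], ω = ẑ
J2: z=[0.0000, 0.0000, 1.0000] o=[0.2673, 0.1362, 0.0000] → [-0.2058, -0.0065, 0.0000, 0.0000, 0.0000, 1.0000]
J3: z=[0.0000, 0.0000, 1.0000] o=[0.0780, -0.1341, 0.0000] → [-0.4761, 0.1828, 0.0000, 0.0000, 0.0000, 1.0000]
q̇ = J⁺·V = [0.9140, 0.7190, -0.4640]

0.9140 0.7190 -0.4640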